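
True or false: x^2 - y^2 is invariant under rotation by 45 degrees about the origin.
False

Applying rotation by 45 degrees: x' = x*cos(45 degrees) - y*sin(45 degrees) = sqrt(2)x/2 - sqrt(2)y/2, y' = x*sin(45 degrees) + y*cos(45 degrees) = sqrt(2)x/2 + sqrt(2)y/2

Substituting into x^2 - y^2:
(sqrt(2)x/2 - sqrt(2)y/2)^2 - (sqrt(2)x/2 + sqrt(2)y/2)^2
= -2xy

This differs from the original expression x^2 - y^2, so it is NOT invariant.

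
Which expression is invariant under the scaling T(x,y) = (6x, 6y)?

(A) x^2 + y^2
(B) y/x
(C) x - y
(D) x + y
B

Under the uniform scaling T(x,y) = (6x, 6y):
Substitute the transformed coordinates into each option and compare with the original:
(A) x^2 + y^2  ->  (6x)^2 + (6y)^2 = 36x^2 + 36y^2   [differs from x^2 + y^2: not invariant]
(B) y/x  ->  (6y)/(6x) = y/x   [equals y/x: invariant]
(C) x - y  ->  (6x) - (6y) = 6x - 6y   [differs from x - y: not invariant]
(D) x + y  ->  (6x) + (6y) = 6x + 6y   [differs from x + y: not invariant]

Only option (B), y/x, is unchanged by the transformation.
The common factor 6 cancels in a ratio of coordinates, while sums, products and sums of squares pick up factors of 6 or 36.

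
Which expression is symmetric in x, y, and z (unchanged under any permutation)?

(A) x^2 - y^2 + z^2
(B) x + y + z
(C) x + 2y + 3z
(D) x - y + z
B

A symmetric expression is unchanged when the variables are permuted; here the transformation to test is the swap (x, y) -> (y, x).
A symmetric expression must survive every permutation; the single swap x <-> y already eliminates the distractors, and the keyed expression is also unchanged by x <-> z and y <-> z (each variable enters it in exactly the same way).
Substitute the transformed coordinates into each option and compare with the original:
(A) x^2 - y^2 + z^2  ->  (y)^2 - (x)^2 + z^2 = -x^2 + y^2 + z^2   [differs from x^2 - y^2 + z^2: not invariant]
(B) x + y + z  ->  (y) + (x) + z = x + y + z   [equals x + y + z: invariant]
(C) x + 2y + 3z  ->  (y) + 2(x) + 3z = 2x + y + 3z   [differs from x + 2y + 3z: not invariant]
(D) x - y + z  ->  (y) - (x) + z = -x + y + z   [differs from x - y + z: not invariant]

Only option (B), x + y + z, is unchanged by the transformation.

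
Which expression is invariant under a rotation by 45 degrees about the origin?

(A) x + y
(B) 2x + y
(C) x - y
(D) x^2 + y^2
D

A rotation by 45 degrees sends (x, y) to (sqrt(2)x/2 - sqrt(2)y/2, sqrt(2)x/2 + sqrt(2)y/2).
Substitute the transformed coordinates into each option and compare with the original:
(A) x + y  ->  (sqrt(2)x/2 - sqrt(2)y/2) + (sqrt(2)x/2 + sqrt(2)y/2) = sqrt(2)x   [differs from x + y: not invariant]
(B) 2x + y  ->  2(sqrt(2)x/2 - sqrt(2)y/2) + (sqrt(2)x/2 + sqrt(2)y/2) = 3sqrt(2)x/2 - sqrt(2)y/2   [differs from 2x + y: not invariant]
(C) x - y  ->  (sqrt(2)x/2 - sqrt(2)y/2) - (sqrt(2)x/2 + sqrt(2)y/2) = -sqrt(2)y   [differs from x - y: not invariant]
(D) x^2 + y^2  ->  (sqrt(2)x/2 - sqrt(2)y/2)^2 + (sqrt(2)x/2 + sqrt(2)y/2)^2 = x^2 + y^2   [equals x^2 + y^2: invariant]

Only option (D), x^2 + y^2, is unchanged by the transformation.
Geometrically, x^2 + y^2 is the squared distance from the origin, which every rotation about the origin preserves.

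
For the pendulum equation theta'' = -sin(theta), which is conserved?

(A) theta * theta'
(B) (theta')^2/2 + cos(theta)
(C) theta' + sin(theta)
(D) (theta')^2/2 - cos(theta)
D

A first integral I satisfies dI/dt = 0 along every solution. Differentiate each option and use the equation of motion:
(A) d/dt[theta * theta'] = (theta')^2 + theta theta'' = (theta')^2 - theta sin(theta), not identically 0
(B) d/dt[(theta')^2/2 + cos(theta)] = theta' theta'' - sin(theta) theta' = -2 theta' sin(theta), not identically 0
(C) d/dt[theta' + sin(theta)] = theta'' + cos(theta) theta' = -sin(theta) + theta' cos(theta), not identically 0
(D) d/dt[(theta')^2/2 - cos(theta)] = theta' theta'' + sin(theta) theta' = theta'(-sin(theta)) + theta' sin(theta) = 0

Only (D) has zero time-derivative. This is the total energy: kinetic (theta')^2/2 plus potential -cos(theta).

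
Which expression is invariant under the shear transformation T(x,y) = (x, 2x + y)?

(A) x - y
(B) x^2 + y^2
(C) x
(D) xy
C

Under the shear T(x,y) = (x, 2x + y):
Substitute the transformed coordinates into each option and compare with the original:
(A) x - y  ->  (x) - (2x + y) = -x - y   [differs from x - y: not invariant]
(B) x^2 + y^2  ->  (x)^2 + (2x + y)^2 = 5x^2 + 4xy + y^2   [differs from x^2 + y^2: not invariant]
(C) x  ->  (x) = x   [equals x: invariant]
(D) xy  ->  (x)(2x + y) = 2x^2 + xy   [differs from xy: not invariant]

Only option (C), x, is unchanged by the transformation.
A vertical shear moves points parallel to the y-axis, so the x-coordinate (and any function of x alone) is unchanged.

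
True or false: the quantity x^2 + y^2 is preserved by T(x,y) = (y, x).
True

Substitute T(x,y) = (y, x) into the expression and compare with the original.

Original: x^2 + y^2
After applying T: (y)^2 + (x)^2 = x^2 + y^2

This is identical to the original x^2 + y^2, so the expression is invariant.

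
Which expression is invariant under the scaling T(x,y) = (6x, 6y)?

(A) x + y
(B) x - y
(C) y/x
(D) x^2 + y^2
C

Under the uniform scaling T(x,y) = (6x, 6y):
Substitute the transformed coordinates into each option and compare with the original:
(A) x + y  ->  (6x) + (6y) = 6x + 6y   [differs from x + y: not invariant]
(B) x - y  ->  (6x) - (6y) = 6x - 6y   [differs from x - y: not invariant]
(C) y/x  ->  (6y)/(6x) = y/x   [equals y/x: invariant]
(D) x^2 + y^2  ->  (6x)^2 + (6y)^2 = 36x^2 + 36y^2   [differs from x^2 + y^2: not invariant]

Only option (C), y/x, is unchanged by the transformation.
The common factor 6 cancels in a ratio of coordinates, while sums, products and sums of squares pick up factors of 6 or 36.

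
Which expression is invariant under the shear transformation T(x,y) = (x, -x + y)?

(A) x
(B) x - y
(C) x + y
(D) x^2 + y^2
A

Under the shear T(x,y) = (x, -x + y):
Substitute the transformed coordinates into each option and compare with the original:
(A) x  ->  (x) = x   [equals x: invariant]
(B) x - y  ->  (x) - (-x + y) = 2x - y   [differs from x - y: not invariant]
(C) x + y  ->  (x) + (-x + y) = y   [differs from x + y: not invariant]
(D) x^2 + y^2  ->  (x)^2 + (-x + y)^2 = 2x^2 - 2xy + y^2   [differs from x^2 + y^2: not invariant]

Only option (A), x, is unchanged by the transformation.
A vertical shear moves points parallel to the y-axis, so the x-coordinate (and any function of x alone) is unchanged.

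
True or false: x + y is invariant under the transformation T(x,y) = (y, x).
True

Substitute T(x,y) = (y, x) into the expression and compare with the original.

Original: x + y
After applying T: (y) + (x) = x + y

This is identical to the original x + y, so the expression is invariant.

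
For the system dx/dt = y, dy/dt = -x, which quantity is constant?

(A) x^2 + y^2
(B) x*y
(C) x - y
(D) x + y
A

A first integral I satisfies dI/dt = 0 along every solution. Differentiate each option and use the equation of motion:
(A) d/dt[x^2 + y^2] = 2x*dx/dt + 2y*dy/dt = 2x*y + 2y*(-x) = 0
(B) d/dt[x*y] = (dx/dt)y + x(dy/dt) = y^2 - x^2, not identically 0
(C) d/dt[x - y] = y - (-x) = x + y, not identically 0
(D) d/dt[x + y] = y + (-x) = y - x, not identically 0

Only (A) has zero time-derivative. So x^2 + y^2 (the squared radius; trajectories are circles) is the conserved quantity.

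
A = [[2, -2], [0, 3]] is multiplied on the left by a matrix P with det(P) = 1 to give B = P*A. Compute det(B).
6

By the multiplicative property of determinants, det(B) = det(P*A) = det(P) * det(A) = det(A),
so the determinant is invariant under multiplication by any determinant-1 matrix; we just need det(A).

det(A) = (2)(3) - (-2)(0) = 6 - 0 = 6

Therefore det(B) = 1 * 6 = 6.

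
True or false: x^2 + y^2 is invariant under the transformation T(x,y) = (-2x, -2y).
False

Substitute T(x,y) = (-2x, -2y) into the expression and compare with the original.

Original: x^2 + y^2
After applying T: (-2x)^2 + (-2y)^2 = 4x^2 + 4y^2

This differs from the original x^2 + y^2 (difference: 3x^2 + 3y^2), so the expression is NOT invariant.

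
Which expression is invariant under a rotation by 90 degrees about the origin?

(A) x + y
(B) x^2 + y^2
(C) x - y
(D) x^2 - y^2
B

A rotation by 90 degrees sends (x, y) to (-y, x).
Substitute the transformed coordinates into each option and compare with the original:
(A) x + y  ->  (-y) + (x) = x - y   [differs from x + y: not invariant]
(B) x^2 + y^2  ->  (-y)^2 + (x)^2 = x^2 + y^2   [equals x^2 + y^2: invariant]
(C) x - y  ->  (-y) - (x) = -x - y   [differs from x - y: not invariant]
(D) x^2 - y^2  ->  (-y)^2 - (x)^2 = -x^2 + y^2   [differs from x^2 - y^2: not invariant]

Only option (B), x^2 + y^2, is unchanged by the transformation.
Geometrically, x^2 + y^2 is the squared distance from the origin, which every rotation about the origin preserves.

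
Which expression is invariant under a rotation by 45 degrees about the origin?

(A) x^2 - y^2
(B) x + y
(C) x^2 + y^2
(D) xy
C

A rotation by 45 degrees sends (x, y) to (sqrt(2)x/2 - sqrt(2)y/2, sqrt(2)x/2 + sqrt(2)y/2).
Substitute the transformed coordinates into each option and compare with the original:
(A) x^2 - y^2  ->  (sqrt(2)x/2 - sqrt(2)y/2)^2 - (sqrt(2)x/2 + sqrt(2)y/2)^2 = -2xy   [differs from x^2 - y^2: not invariant]
(B) x + y  ->  (sqrt(2)x/2 - sqrt(2)y/2) + (sqrt(2)x/2 + sqrt(2)y/2) = sqrt(2)x   [differs from x + y: not invariant]
(C) x^2 + y^2  ->  (sqrt(2)x/2 - sqrt(2)y/2)^2 + (sqrt(2)x/2 + sqrt(2)y/2)^2 = x^2 + y^2   [equals x^2 + y^2: invariant]
(D) xy  ->  (sqrt(2)x/2 - sqrt(2)y/2)(sqrt(2)x/2 + sqrt(2)y/2) = x^2/2 - y^2/2   [differs from xy: not invariant]

Only option (C), x^2 + y^2, is unchanged by the transformation.
Geometrically, x^2 + y^2 is the squared distance from the origin, which every rotation about the origin preserves.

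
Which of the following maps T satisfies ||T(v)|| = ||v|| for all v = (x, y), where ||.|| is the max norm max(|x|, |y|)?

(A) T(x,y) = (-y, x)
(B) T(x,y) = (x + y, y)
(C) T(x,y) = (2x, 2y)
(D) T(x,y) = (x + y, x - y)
A

A transformation preserves a norm if ||T(v)|| = ||v|| for every v; a single vector where the norm changes rules an option out.

(A) T(x,y) = (-y, x): preserves the norm -- it only permutes the coordinates and/or flips signs, which leaves max(|x|, |y|) unchanged.
(B) T(x,y) = (x + y, y): v = (1, 1) has norm max(|1|, |1|) = 1, but T(v) = (2, 1) has norm 2 -- not preserved.
(C) T(x,y) = (2x, 2y): v = (1, 0) has norm max(|1|, |0|) = 1, but T(v) = (2, 0) has norm 2 -- not preserved.
(D) T(x,y) = (x + y, x - y): v = (1, 1) has norm max(|1|, |1|) = 1, but T(v) = (2, 0) has norm 2 -- not preserved.

Therefore the answer is (A).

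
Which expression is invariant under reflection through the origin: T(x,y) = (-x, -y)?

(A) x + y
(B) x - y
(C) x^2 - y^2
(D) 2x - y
C

The map is reflection through the origin: T(x,y) = (-x, -y).
Substitute the transformed coordinates into each option and compare with the original:
(A) x + y  ->  (-x) + (-y) = -x - y   [differs from x + y: not invariant]
(B) x - y  ->  (-x) - (-y) = -x + y   [differs from x - y: not invariant]
(C) x^2 - y^2  ->  (-x)^2 - (-y)^2 = x^2 - y^2   [equals x^2 - y^2: invariant]
(D) 2x - y  ->  2(-x) - (-y) = -2x + y   [differs from 2x - y: not invariant]

Only option (C), x^2 - y^2, is unchanged by the transformation.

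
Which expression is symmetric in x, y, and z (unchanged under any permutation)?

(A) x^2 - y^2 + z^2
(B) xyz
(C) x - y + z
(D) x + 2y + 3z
B

A symmetric expression is unchanged when the variables are permuted; here the transformation to test is the swap (x, y) -> (y, x).
A symmetric expression must survive every permutation; the single swap x <-> y already eliminates the distractors, and the keyed expression is also unchanged by x <-> z and y <-> z (each variable enters it in exactly the same way).
Substitute the transformed coordinates into each option and compare with the original:
(A) x^2 - y^2 + z^2  ->  (y)^2 - (x)^2 + z^2 = -x^2 + y^2 + z^2   [differs from x^2 - y^2 + z^2: not invariant]
(B) xyz  ->  (y)(x)z = xyz   [equals xyz: invariant]
(C) x - y + z  ->  (y) - (x) + z = -x + y + z   [differs from x - y + z: not invariant]
(D) x + 2y + 3z  ->  (y) + 2(x) + 3z = 2x + y + 3z   [differs from x + 2y + 3z: not invariant]

Only option (B), xyz, is unchanged by the transformation.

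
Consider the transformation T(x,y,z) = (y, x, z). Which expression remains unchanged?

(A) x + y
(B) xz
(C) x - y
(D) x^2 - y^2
A

Apply T(x,y,z) = (y, x, z) to each option, i.e. replace (x, y, z) by the transformed coordinates.
Substitute the transformed coordinates into each option and compare with the original:
(A) x + y  ->  (y) + (x) = x + y   [equals x + y: invariant]
(B) xz  ->  (y)(z) = yz   [differs from xz: not invariant]
(C) x - y  ->  (y) - (x) = -x + y   [differs from x - y: not invariant]
(D) x^2 - y^2  ->  (y)^2 - (x)^2 = -x^2 + y^2   [differs from x^2 - y^2: not invariant]

Only option (A), x + y, is unchanged by the transformation.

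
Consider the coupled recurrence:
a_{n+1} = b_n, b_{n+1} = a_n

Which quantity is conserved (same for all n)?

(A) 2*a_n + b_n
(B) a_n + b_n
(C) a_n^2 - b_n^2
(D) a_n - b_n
B

Replace a_n by a_{n+1} = b_n and b_n by b_{n+1} = a_n in each option and simplify:
(A) 2*a_n + b_n  ->  2*(b_n) + (a_n) = a_n + 2*b_n   [not conserved]
(B) a_n + b_n  ->  (b_n) + (a_n) = a_n + b_n   [conserved]
(C) a_n^2 - b_n^2  ->  (b_n)^2 - (a_n)^2 = -a_n^2 + b_n^2   [not conserved]
(D) a_n - b_n  ->  (b_n) - (a_n) = -a_n + b_n   [not conserved]

Only (B) a_n + b_n returns to itself after one step, so it is the conserved quantity.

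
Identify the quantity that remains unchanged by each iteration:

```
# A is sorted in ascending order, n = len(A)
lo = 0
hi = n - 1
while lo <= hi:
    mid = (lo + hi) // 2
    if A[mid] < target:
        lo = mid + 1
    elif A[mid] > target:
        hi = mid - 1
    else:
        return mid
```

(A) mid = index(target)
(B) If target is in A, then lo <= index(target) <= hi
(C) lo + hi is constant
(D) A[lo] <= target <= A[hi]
B

A loop invariant must hold before the first iteration and be re-established by every execution of the body.

(B) If target is in A, then lo <= index(target) <= hi: Before the loop [lo, hi] = [0, n-1] covers every index. When A[mid] < target, sortedness puts target strictly to the right of mid, so setting lo = mid + 1 keeps index(target) in [lo, hi]; symmetrically for hi = mid - 1. Hence 'if target is in A then lo <= index(target) <= hi' holds after every iteration, and when lo > hi it proves target is absent.

The other options fail:
(A) mid = index(target): mid is just the current probe; it equals index(target) only on the iteration that returns.
(C) lo + hi is constant: each iteration moves exactly one of lo, hi, so lo + hi changes (e.g. 0 + (n-1) becomes (mid+1) + (n-1)).
(D) A[lo] <= target <= A[hi]: fails when target is not in A (e.g. target < A[0] already violates it before the loop), so it is not maintained in general.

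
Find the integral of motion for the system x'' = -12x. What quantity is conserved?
E = (x')^2 + 12x^2

Multiply the equation by x':
x' * x'' = -12x * x'
The left side is d/dt[(x')^2/2] and the right side is d/dt[-12x^2/2], so
d/dt[(x')^2/2 + 12x^2/2] = 0, i.e. (x')^2/2 + 12x^2/2 = constant.
Multiplying by 2, the integral of motion is E = (x')^2 + 12x^2.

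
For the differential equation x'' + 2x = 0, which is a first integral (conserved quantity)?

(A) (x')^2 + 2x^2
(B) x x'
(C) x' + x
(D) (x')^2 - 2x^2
A

A first integral I satisfies dI/dt = 0 along every solution. Differentiate each option and use the equation of motion:
(A) d/dt[(x')^2 + 2x^2] = 2x'x'' + 4x x' = 2x'(-2x) + 4x x' = 0
(B) d/dt[x x'] = (x')^2 + x x'' = (x')^2 - 2x^2, not identically 0
(C) d/dt[x' + x] = x'' + x' = -2x + x', not identically 0
(D) d/dt[(x')^2 - 2x^2] = 2x'x'' - 4x x' = -8x x', not identically 0

Only (A) has zero time-derivative. So the energy-like quantity (x')^2 + 2x^2 is the first integral.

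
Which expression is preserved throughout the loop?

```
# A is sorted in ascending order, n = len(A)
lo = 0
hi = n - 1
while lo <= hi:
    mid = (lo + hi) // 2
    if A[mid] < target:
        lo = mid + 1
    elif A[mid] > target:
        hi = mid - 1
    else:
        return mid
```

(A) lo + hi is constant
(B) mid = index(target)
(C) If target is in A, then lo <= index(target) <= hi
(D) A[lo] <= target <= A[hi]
C

A loop invariant must hold before the first iteration and be re-established by every execution of the body.

(C) If target is in A, then lo <= index(target) <= hi: Before the loop [lo, hi] = [0, n-1] covers every index. When A[mid] < target, sortedness puts target strictly to the right of mid, so setting lo = mid + 1 keeps index(target) in [lo, hi]; symmetrically for hi = mid - 1. Hence 'if target is in A then lo <= index(target) <= hi' holds after every iteration, and when lo > hi it proves target is absent.

The other options fail:
(A) lo + hi is constant: each iteration moves exactly one of lo, hi, so lo + hi changes (e.g. 0 + (n-1) becomes (mid+1) + (n-1)).
(B) mid = index(target): mid is just the current probe; it equals index(target) only on the iteration that returns.
(D) A[lo] <= target <= A[hi]: fails when target is not in A (e.g. target < A[0] already violates it before the loop), so it is not maintained in general.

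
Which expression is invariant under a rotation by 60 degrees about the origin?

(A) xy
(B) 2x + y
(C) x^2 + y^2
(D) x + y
C

A rotation by 60 degrees sends (x, y) to (x/2 - sqrt(3)y/2, sqrt(3)x/2 + y/2).
Substitute the transformed coordinates into each option and compare with the original:
(A) xy  ->  (x/2 - sqrt(3)y/2)(sqrt(3)x/2 + y/2) = sqrt(3)x^2/4 - xy/2 - sqrt(3)y^2/4   [differs from xy: not invariant]
(B) 2x + y  ->  2(x/2 - sqrt(3)y/2) + (sqrt(3)x/2 + y/2) = sqrt(3)x/2 + x - sqrt(3)y + y/2   [differs from 2x + y: not invariant]
(C) x^2 + y^2  ->  (x/2 - sqrt(3)y/2)^2 + (sqrt(3)x/2 + y/2)^2 = x^2 + y^2   [equals x^2 + y^2: invariant]
(D) x + y  ->  (x/2 - sqrt(3)y/2) + (sqrt(3)x/2 + y/2) = x/2 + sqrt(3)x/2 - sqrt(3)y/2 + y/2   [differs from x + y: not invariant]

Only option (C), x^2 + y^2, is unchanged by the transformation.
Geometrically, x^2 + y^2 is the squared distance from the origin, which every rotation about the origin preserves.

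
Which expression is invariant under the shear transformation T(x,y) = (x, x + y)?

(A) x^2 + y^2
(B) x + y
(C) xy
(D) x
D

Under the shear T(x,y) = (x, x + y):
Substitute the transformed coordinates into each option and compare with the original:
(A) x^2 + y^2  ->  (x)^2 + (x + y)^2 = 2x^2 + 2xy + y^2   [differs from x^2 + y^2: not invariant]
(B) x + y  ->  (x) + (x + y) = 2x + y   [differs from x + y: not invariant]
(C) xy  ->  (x)(x + y) = x^2 + xy   [differs from xy: not invariant]
(D) x  ->  (x) = x   [equals x: invariant]

Only option (D), x, is unchanged by the transformation.
A vertical shear moves points parallel to the y-axis, so the x-coordinate (and any function of x alone) is unchanged.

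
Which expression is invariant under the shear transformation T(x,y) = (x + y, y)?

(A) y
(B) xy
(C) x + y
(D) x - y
A

Under the shear T(x,y) = (x + y, y):
Substitute the transformed coordinates into each option and compare with the original:
(A) y  ->  (y) = y   [equals y: invariant]
(B) xy  ->  (x + y)(y) = xy + y^2   [differs from xy: not invariant]
(C) x + y  ->  (x + y) + (y) = x + 2y   [differs from x + y: not invariant]
(D) x - y  ->  (x + y) - (y) = x   [differs from x - y: not invariant]

Only option (A), y, is unchanged by the transformation.
A horizontal shear moves points parallel to the x-axis, so the y-coordinate (and any function of y alone) is unchanged.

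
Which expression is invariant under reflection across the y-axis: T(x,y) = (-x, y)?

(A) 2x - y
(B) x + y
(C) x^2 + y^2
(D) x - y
C

The map is reflection across the y-axis: T(x,y) = (-x, y).
Substitute the transformed coordinates into each option and compare with the original:
(A) 2x - y  ->  2(-x) - (y) = -2x - y   [differs from 2x - y: not invariant]
(B) x + y  ->  (-x) + (y) = -x + y   [differs from x + y: not invariant]
(C) x^2 + y^2  ->  (-x)^2 + (y)^2 = x^2 + y^2   [equals x^2 + y^2: invariant]
(D) x - y  ->  (-x) - (y) = -x - y   [differs from x - y: not invariant]

Only option (C), x^2 + y^2, is unchanged by the transformation.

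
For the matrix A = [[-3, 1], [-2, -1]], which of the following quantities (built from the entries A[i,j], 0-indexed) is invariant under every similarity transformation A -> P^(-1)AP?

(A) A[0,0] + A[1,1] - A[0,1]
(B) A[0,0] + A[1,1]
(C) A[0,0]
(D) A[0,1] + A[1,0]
B

A[0,0] + A[1,1] is the trace of A. By the cyclic property of the trace, tr(P^(-1)AP) = tr(APP^(-1)) = tr(A), so it is the same for every matrix similar to A.

The other combinations are not similarity invariants. For example, take P = [[1, 1], [1, 2]] (det P = 1), so P^(-1) = [[2, -1], [-1, 1]] and
B = P^(-1)AP = [[-1, 2], [-1, -3]].
Evaluating each option on A and on B:
(A) A[0,0] + A[1,1] - A[0,1]: -5 for A, -6 for B -> changes
(B) A[0,0] + A[1,1]: -4 for A, -4 for B -> unchanged
(C) A[0,0]: -3 for A, -1 for B -> changes
(D) A[0,1] + A[1,0]: -1 for A, 1 for B -> changes

Only (B) A[0,0] + A[1,1] = -4 survives (and it does so for every P, not just this one), so it is the invariant.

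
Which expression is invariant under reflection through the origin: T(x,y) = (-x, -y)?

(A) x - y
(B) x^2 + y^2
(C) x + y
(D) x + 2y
B

The map is reflection through the origin: T(x,y) = (-x, -y).
Substitute the transformed coordinates into each option and compare with the original:
(A) x - y  ->  (-x) - (-y) = -x + y   [differs from x - y: not invariant]
(B) x^2 + y^2  ->  (-x)^2 + (-y)^2 = x^2 + y^2   [equals x^2 + y^2: invariant]
(C) x + y  ->  (-x) + (-y) = -x - y   [differs from x + y: not invariant]
(D) x + 2y  ->  (-x) + 2(-y) = -x - 2y   [differs from x + 2y: not invariant]

Only option (B), x^2 + y^2, is unchanged by the transformation.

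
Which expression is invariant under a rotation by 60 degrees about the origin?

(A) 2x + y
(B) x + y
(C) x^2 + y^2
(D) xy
C

A rotation by 60 degrees sends (x, y) to (x/2 - sqrt(3)y/2, sqrt(3)x/2 + y/2).
Substitute the transformed coordinates into each option and compare with the original:
(A) 2x + y  ->  2(x/2 - sqrt(3)y/2) + (sqrt(3)x/2 + y/2) = sqrt(3)x/2 + x - sqrt(3)y + y/2   [differs from 2x + y: not invariant]
(B) x + y  ->  (x/2 - sqrt(3)y/2) + (sqrt(3)x/2 + y/2) = x/2 + sqrt(3)x/2 - sqrt(3)y/2 + y/2   [differs from x + y: not invariant]
(C) x^2 + y^2  ->  (x/2 - sqrt(3)y/2)^2 + (sqrt(3)x/2 + y/2)^2 = x^2 + y^2   [equals x^2 + y^2: invariant]
(D) xy  ->  (x/2 - sqrt(3)y/2)(sqrt(3)x/2 + y/2) = sqrt(3)x^2/4 - xy/2 - sqrt(3)y^2/4   [differs from xy: not invariant]

Only option (C), x^2 + y^2, is unchanged by the transformation.
Geometrically, x^2 + y^2 is the squared distance from the origin, which every rotation about the origin preserves.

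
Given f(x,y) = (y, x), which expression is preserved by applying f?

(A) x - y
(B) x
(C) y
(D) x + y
D

For f(x,y) = (y, x):
After applying f: x' = y, y' = x. So x' + y' = y + x = x + y.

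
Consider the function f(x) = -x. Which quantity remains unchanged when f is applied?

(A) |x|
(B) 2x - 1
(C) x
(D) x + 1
A

For f(x) = -x:
Applying f replaces x by -x. Since |-x| = |x|, the absolute value is unchanged by f, whereas x -> -x, 2x - 1 -> -2x - 1 and x + 1 -> -x + 1 all change.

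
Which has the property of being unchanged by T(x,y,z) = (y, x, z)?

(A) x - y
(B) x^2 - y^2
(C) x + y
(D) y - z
C

Apply T(x,y,z) = (y, x, z) to each option, i.e. replace (x, y, z) by the transformed coordinates.
Substitute the transformed coordinates into each option and compare with the original:
(A) x - y  ->  (y) - (x) = -x + y   [differs from x - y: not invariant]
(B) x^2 - y^2  ->  (y)^2 - (x)^2 = -x^2 + y^2   [differs from x^2 - y^2: not invariant]
(C) x + y  ->  (y) + (x) = x + y   [equals x + y: invariant]
(D) y - z  ->  (x) - (z) = x - z   [differs from y - z: not invariant]

Only option (C), x + y, is unchanged by the transformation.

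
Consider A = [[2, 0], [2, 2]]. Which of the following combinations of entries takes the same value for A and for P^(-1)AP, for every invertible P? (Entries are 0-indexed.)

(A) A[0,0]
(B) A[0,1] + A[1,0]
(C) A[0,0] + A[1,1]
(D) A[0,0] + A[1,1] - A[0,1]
C

A[0,0] + A[1,1] is the trace of A. By the cyclic property of the trace, tr(P^(-1)AP) = tr(APP^(-1)) = tr(A), so it is the same for every matrix similar to A.

The other combinations are not similarity invariants. For example, take P = [[1, 1], [0, 1]] (det P = 1), so P^(-1) = [[1, -1], [0, 1]] and
B = P^(-1)AP = [[0, -2], [2, 4]].
Evaluating each option on A and on B:
(A) A[0,0]: 2 for A, 0 for B -> changes
(B) A[0,1] + A[1,0]: 2 for A, 0 for B -> changes
(C) A[0,0] + A[1,1]: 4 for A, 4 for B -> unchanged
(D) A[0,0] + A[1,1] - A[0,1]: 4 for A, 6 for B -> changes

Only (C) A[0,0] + A[1,1] = 4 survives (and it does so for every P, not just this one), so it is the invariant.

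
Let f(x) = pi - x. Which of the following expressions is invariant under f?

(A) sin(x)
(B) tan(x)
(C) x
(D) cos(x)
A

For f(x) = pi - x:
sin(pi - x) = sin(x), so sine is invariant under this transformation.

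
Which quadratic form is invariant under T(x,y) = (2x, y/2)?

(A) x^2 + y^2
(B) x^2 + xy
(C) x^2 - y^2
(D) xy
D

T multiplies x by 2 and divides y by 2.
Substitute the transformed coordinates into each option and compare with the original:
(A) x^2 + y^2  ->  (2x)^2 + (y/2)^2 = 4x^2 + y^2/4   [differs from x^2 + y^2: not invariant]
(B) x^2 + xy  ->  (2x)^2 + (2x)(y/2) = 4x^2 + xy   [differs from x^2 + xy: not invariant]
(C) x^2 - y^2  ->  (2x)^2 - (y/2)^2 = 4x^2 - y^2/4   [differs from x^2 - y^2: not invariant]
(D) xy  ->  (2x)(y/2) = xy   [equals xy: invariant]

Only option (D), xy, is unchanged by the transformation.
The factors 2 and 1/2 cancel only in the pure product xy.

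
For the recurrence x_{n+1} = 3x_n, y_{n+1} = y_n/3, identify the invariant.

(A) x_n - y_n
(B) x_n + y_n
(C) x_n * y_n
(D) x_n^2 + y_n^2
C

For the recurrence x_{n+1} = 3x_n, y_{n+1} = y_n/3:

x_{n+1} * y_{n+1} = (3x_n) * (y_n/3) = x_n * y_n
The product is conserved.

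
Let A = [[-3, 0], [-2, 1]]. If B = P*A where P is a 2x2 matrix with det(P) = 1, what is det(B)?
-3

By the multiplicative property of determinants, det(B) = det(P*A) = det(P) * det(A) = det(A),
so the determinant is invariant under multiplication by any determinant-1 matrix; we just need det(A).

det(A) = (-3)(1) - (0)(-2) = -3 - 0 = -3

Therefore det(B) = 1 * (-3) = -3.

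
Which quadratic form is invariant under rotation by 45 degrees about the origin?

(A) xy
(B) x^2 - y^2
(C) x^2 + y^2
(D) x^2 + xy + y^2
C

Rotation by 45 degrees sends (x, y) to (sqrt(2)x/2 - sqrt(2)y/2, sqrt(2)x/2 + sqrt(2)y/2).
Substitute the transformed coordinates into each option and compare with the original:
(A) xy  ->  (sqrt(2)x/2 - sqrt(2)y/2)(sqrt(2)x/2 + sqrt(2)y/2) = x^2/2 - y^2/2   [differs from xy: not invariant]
(B) x^2 - y^2  ->  (sqrt(2)x/2 - sqrt(2)y/2)^2 - (sqrt(2)x/2 + sqrt(2)y/2)^2 = -2xy   [differs from x^2 - y^2: not invariant]
(C) x^2 + y^2  ->  (sqrt(2)x/2 - sqrt(2)y/2)^2 + (sqrt(2)x/2 + sqrt(2)y/2)^2 = x^2 + y^2   [equals x^2 + y^2: invariant]
(D) x^2 + xy + y^2  ->  (sqrt(2)x/2 - sqrt(2)y/2)^2 + (sqrt(2)x/2 - sqrt(2)y/2)(sqrt(2)x/2 + sqrt(2)y/2) + (sqrt(2)x/2 + sqrt(2)y/2)^2 = 3x^2/2 + y^2/2   [differs from x^2 + xy + y^2: not invariant]

Only option (C), x^2 + y^2, is unchanged by the transformation.
x^2 + y^2 is the squared distance from the origin, which rotations preserve.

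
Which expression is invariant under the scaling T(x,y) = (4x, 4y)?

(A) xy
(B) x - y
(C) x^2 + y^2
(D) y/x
D

Under the uniform scaling T(x,y) = (4x, 4y):
Substitute the transformed coordinates into each option and compare with the original:
(A) xy  ->  (4x)(4y) = 16xy   [differs from xy: not invariant]
(B) x - y  ->  (4x) - (4y) = 4x - 4y   [differs from x - y: not invariant]
(C) x^2 + y^2  ->  (4x)^2 + (4y)^2 = 16x^2 + 16y^2   [differs from x^2 + y^2: not invariant]
(D) y/x  ->  (4y)/(4x) = y/x   [equals y/x: invariant]

Only option (D), y/x, is unchanged by the transformation.
The common factor 4 cancels in a ratio of coordinates, while sums, products and sums of squares pick up factors of 4 or 16.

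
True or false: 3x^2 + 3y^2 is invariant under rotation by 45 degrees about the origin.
True

Applying rotation by 45 degrees: x' = x*cos(45 degrees) - y*sin(45 degrees) = sqrt(2)x/2 - sqrt(2)y/2, y' = x*sin(45 degrees) + y*cos(45 degrees) = sqrt(2)x/2 + sqrt(2)y/2

Substituting into 3x^2 + 3y^2:
3(sqrt(2)x/2 - sqrt(2)y/2)^2 + 3(sqrt(2)x/2 + sqrt(2)y/2)^2
= 3x^2 + 3y^2

This equals the original expression 3x^2 + 3y^2, so it IS invariant.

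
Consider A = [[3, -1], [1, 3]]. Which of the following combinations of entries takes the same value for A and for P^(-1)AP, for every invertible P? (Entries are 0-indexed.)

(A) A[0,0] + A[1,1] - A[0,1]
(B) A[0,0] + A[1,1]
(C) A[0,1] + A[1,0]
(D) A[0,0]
B

A[0,0] + A[1,1] is the trace of A. By the cyclic property of the trace, tr(P^(-1)AP) = tr(APP^(-1)) = tr(A), so it is the same for every matrix similar to A.

The other combinations are not similarity invariants. For example, take P = [[1, 2], [0, 1]] (det P = 1), so P^(-1) = [[1, -2], [0, 1]] and
B = P^(-1)AP = [[1, -5], [1, 5]].
Evaluating each option on A and on B:
(A) A[0,0] + A[1,1] - A[0,1]: 7 for A, 11 for B -> changes
(B) A[0,0] + A[1,1]: 6 for A, 6 for B -> unchanged
(C) A[0,1] + A[1,0]: 0 for A, -4 for B -> changes
(D) A[0,0]: 3 for A, 1 for B -> changes

Only (B) A[0,0] + A[1,1] = 6 survives (and it does so for every P, not just this one), so it is the invariant.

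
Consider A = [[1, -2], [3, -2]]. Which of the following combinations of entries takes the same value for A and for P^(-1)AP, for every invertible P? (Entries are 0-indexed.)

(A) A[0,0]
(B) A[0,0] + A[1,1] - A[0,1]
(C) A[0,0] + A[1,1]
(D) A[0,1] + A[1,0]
C

A[0,0] + A[1,1] is the trace of A. By the cyclic property of the trace, tr(P^(-1)AP) = tr(APP^(-1)) = tr(A), so it is the same for every matrix similar to A.

The other combinations are not similarity invariants. For example, take P = [[1, 1], [1, 2]] (det P = 1), so P^(-1) = [[2, -1], [-1, 1]] and
B = P^(-1)AP = [[-3, -5], [2, 2]].
Evaluating each option on A and on B:
(A) A[0,0]: 1 for A, -3 for B -> changes
(B) A[0,0] + A[1,1] - A[0,1]: 1 for A, 4 for B -> changes
(C) A[0,0] + A[1,1]: -1 for A, -1 for B -> unchanged
(D) A[0,1] + A[1,0]: 1 for A, -3 for B -> changes

Only (C) A[0,0] + A[1,1] = -1 survives (and it does so for every P, not just this one), so it is the invariant.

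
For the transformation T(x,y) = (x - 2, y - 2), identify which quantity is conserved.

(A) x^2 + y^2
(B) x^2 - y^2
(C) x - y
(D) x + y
C

An expression E(x,y) is invariant under T if E(T(x,y)) = E(x,y). Here T(x,y) = (x - 2, y - 2).
Substitute the transformed coordinates into each option and compare with the original:
(A) x^2 + y^2  ->  (x - 2)^2 + (y - 2)^2 = x^2 - 4x + y^2 - 4y + 8   [differs from x^2 + y^2: not invariant]
(B) x^2 - y^2  ->  (x - 2)^2 - (y - 2)^2 = x^2 - 4x - y^2 + 4y   [differs from x^2 - y^2: not invariant]
(C) x - y  ->  (x - 2) - (y - 2) = x - y   [equals x - y: invariant]
(D) x + y  ->  (x - 2) + (y - 2) = x + y - 4   [differs from x + y: not invariant]

Only option (C), x - y, is unchanged by the transformation.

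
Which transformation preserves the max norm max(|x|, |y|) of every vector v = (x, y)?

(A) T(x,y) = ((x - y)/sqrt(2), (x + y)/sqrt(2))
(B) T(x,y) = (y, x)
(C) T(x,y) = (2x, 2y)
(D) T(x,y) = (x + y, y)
B

A transformation preserves a norm if ||T(v)|| = ||v|| for every v; a single vector where the norm changes rules an option out.

(A) T(x,y) = ((x - y)/sqrt(2), (x + y)/sqrt(2)): v = (1, 0) has norm max(|1|, |0|) = 1, but T(v) = (sqrt(2)/2, sqrt(2)/2) has norm sqrt(2)/2 -- not preserved.
(B) T(x,y) = (y, x): preserves the norm -- it only permutes the coordinates and/or flips signs, which leaves max(|x|, |y|) unchanged.
(C) T(x,y) = (2x, 2y): v = (1, 0) has norm max(|1|, |0|) = 1, but T(v) = (2, 0) has norm 2 -- not preserved.
(D) T(x,y) = (x + y, y): v = (1, 1) has norm max(|1|, |1|) = 1, but T(v) = (2, 1) has norm 2 -- not preserved.

Therefore the answer is (B).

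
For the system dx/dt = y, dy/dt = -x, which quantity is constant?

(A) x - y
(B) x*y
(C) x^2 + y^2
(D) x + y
C

A first integral I satisfies dI/dt = 0 along every solution. Differentiate each option and use the equation of motion:
(A) d/dt[x - y] = y - (-x) = x + y, not identically 0
(B) d/dt[x*y] = (dx/dt)y + x(dy/dt) = y^2 - x^2, not identically 0
(C) d/dt[x^2 + y^2] = 2x*dx/dt + 2y*dy/dt = 2x*y + 2y*(-x) = 0
(D) d/dt[x + y] = y + (-x) = y - x, not identically 0

Only (C) has zero time-derivative. So x^2 + y^2 (the squared radius; trajectories are circles) is the conserved quantity.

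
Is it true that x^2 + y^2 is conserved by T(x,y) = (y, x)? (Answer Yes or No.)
Yes

Substitute T(x,y) = (y, x) into the expression and compare with the original.

Original: x^2 + y^2
After applying T: (y)^2 + (x)^2 = x^2 + y^2

This is identical to the original x^2 + y^2, so the expression is invariant.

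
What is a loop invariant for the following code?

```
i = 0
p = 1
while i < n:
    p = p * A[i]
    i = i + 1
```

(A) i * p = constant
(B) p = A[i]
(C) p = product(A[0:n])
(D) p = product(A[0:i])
D

A loop invariant must hold before the first iteration and be re-established by every execution of the body.

(D) p = product(A[0:i]): Initially i = 0 and p = 1 = product of the empty slice A[0:0]. If p = product(A[0:i]) holds at the top of an iteration, the body sets p to product(A[0:i]) * A[i] = product(A[0:i+1]) and then i to i+1, so the property is restored. At exit i = n, giving p = product(A[0:n]).

The other options fail:
(A) i * p = constant: initially i * p = 0, but after one iteration it is 1 * A[0], which is nonzero in general.
(B) p = A[i]: after the first iteration p = A[0] but i = 1; in general p is a product of several elements, not a single one.
(C) p = product(A[0:n]): false before the loop (p = 1, not the full product) -- it only becomes true at exit.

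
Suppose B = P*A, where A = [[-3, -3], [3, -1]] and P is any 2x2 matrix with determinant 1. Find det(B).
12

By the multiplicative property of determinants, det(B) = det(P*A) = det(P) * det(A) = det(A),
so the determinant is invariant under multiplication by any determinant-1 matrix; we just need det(A).

det(A) = (-3)(-1) - (-3)(3) = 3 - (-9) = 12

Therefore det(B) = 1 * 12 = 12.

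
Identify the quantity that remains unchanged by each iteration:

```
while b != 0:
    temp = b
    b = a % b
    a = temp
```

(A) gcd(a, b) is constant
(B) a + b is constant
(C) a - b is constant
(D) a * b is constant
A

A loop invariant must hold before the first iteration and be re-established by every execution of the body.

(A) gcd(a, b) is constant: One iteration replaces (a, b) by (b, a mod b). Since a mod b = a - q*b for an integer q, any common divisor of a and b divides b and a mod b, and conversely; hence gcd(b, a mod b) = gcd(a, b). For instance (21, 9) -> (9, 3) keeps gcd = 3. At exit b = 0 and a = gcd of the original inputs.

The other options fail:
(B) a + b is constant: e.g. (a, b) = (21, 9) -> (9, 3): the sum goes from 30 to 12.
(C) a - b is constant: e.g. (a, b) = (21, 9) -> (9, 3): the difference goes from 12 to 6.
(D) a * b is constant: e.g. (a, b) = (21, 9) -> (9, 3): the product goes from 189 to 27.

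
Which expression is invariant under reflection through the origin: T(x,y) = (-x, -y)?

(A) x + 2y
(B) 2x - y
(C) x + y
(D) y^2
D

The map is reflection through the origin: T(x,y) = (-x, -y).
Substitute the transformed coordinates into each option and compare with the original:
(A) x + 2y  ->  (-x) + 2(-y) = -x - 2y   [differs from x + 2y: not invariant]
(B) 2x - y  ->  2(-x) - (-y) = -2x + y   [differs from 2x - y: not invariant]
(C) x + y  ->  (-x) + (-y) = -x - y   [differs from x + y: not invariant]
(D) y^2  ->  (-y)^2 = y^2   [equals y^2: invariant]

Only option (D), y^2, is unchanged by the transformation.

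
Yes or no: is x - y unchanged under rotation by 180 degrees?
No

Applying rotation by 180 degrees: x' = x*cos(180 degrees) - y*sin(180 degrees) = -x, y' = x*sin(180 degrees) + y*cos(180 degrees) = -y

Substituting into x - y:
(-x) - (-y)
= -x + y

This differs from the original expression x - y, so it is NOT invariant.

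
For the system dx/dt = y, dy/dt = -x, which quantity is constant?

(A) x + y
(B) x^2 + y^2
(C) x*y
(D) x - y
B

A first integral I satisfies dI/dt = 0 along every solution. Differentiate each option and use the equation of motion:
(A) d/dt[x + y] = y + (-x) = y - x, not identically 0
(B) d/dt[x^2 + y^2] = 2x*dx/dt + 2y*dy/dt = 2x*y + 2y*(-x) = 0
(C) d/dt[x*y] = (dx/dt)y + x(dy/dt) = y^2 - x^2, not identically 0
(D) d/dt[x - y] = y - (-x) = x + y, not identically 0

Only (B) has zero time-derivative. So x^2 + y^2 (the squared radius; trajectories are circles) is the conserved quantity.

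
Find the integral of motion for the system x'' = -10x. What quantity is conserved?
E = (x')^2 + 10x^2

Multiply the equation by x':
x' * x'' = -10x * x'
The left side is d/dt[(x')^2/2] and the right side is d/dt[-10x^2/2], so
d/dt[(x')^2/2 + 10x^2/2] = 0, i.e. (x')^2/2 + 10x^2/2 = constant.
Multiplying by 2, the integral of motion is E = (x')^2 + 10x^2.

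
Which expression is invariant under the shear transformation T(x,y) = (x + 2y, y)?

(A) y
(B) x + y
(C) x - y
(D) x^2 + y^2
A

Under the shear T(x,y) = (x + 2y, y):
Substitute the transformed coordinates into each option and compare with the original:
(A) y  ->  (y) = y   [equals y: invariant]
(B) x + y  ->  (x + 2y) + (y) = x + 3y   [differs from x + y: not invariant]
(C) x - y  ->  (x + 2y) - (y) = x + y   [differs from x - y: not invariant]
(D) x^2 + y^2  ->  (x + 2y)^2 + (y)^2 = x^2 + 4xy + 5y^2   [differs from x^2 + y^2: not invariant]

Only option (A), y, is unchanged by the transformation.
A horizontal shear moves points parallel to the x-axis, so the y-coordinate (and any function of y alone) is unchanged.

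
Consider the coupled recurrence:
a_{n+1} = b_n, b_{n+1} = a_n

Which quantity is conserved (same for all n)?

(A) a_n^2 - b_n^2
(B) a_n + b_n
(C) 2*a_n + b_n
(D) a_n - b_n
B

Replace a_n by a_{n+1} = b_n and b_n by b_{n+1} = a_n in each option and simplify:
(A) a_n^2 - b_n^2  ->  (b_n)^2 - (a_n)^2 = -a_n^2 + b_n^2   [not conserved]
(B) a_n + b_n  ->  (b_n) + (a_n) = a_n + b_n   [conserved]
(C) 2*a_n + b_n  ->  2*(b_n) + (a_n) = a_n + 2*b_n   [not conserved]
(D) a_n - b_n  ->  (b_n) - (a_n) = -a_n + b_n   [not conserved]

Only (B) a_n + b_n returns to itself after one step, so it is the conserved quantity.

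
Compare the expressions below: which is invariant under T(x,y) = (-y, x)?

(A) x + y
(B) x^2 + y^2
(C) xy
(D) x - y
B

An expression E(x,y) is invariant under T if E(T(x,y)) = E(x,y). Here T(x,y) = (-y, x).
Substitute the transformed coordinates into each option and compare with the original:
(A) x + y  ->  (-y) + (x) = x - y   [differs from x + y: not invariant]
(B) x^2 + y^2  ->  (-y)^2 + (x)^2 = x^2 + y^2   [equals x^2 + y^2: invariant]
(C) xy  ->  (-y)(x) = -xy   [differs from xy: not invariant]
(D) x - y  ->  (-y) - (x) = -x - y   [differs from x - y: not invariant]

Only option (B), x^2 + y^2, is unchanged by the transformation.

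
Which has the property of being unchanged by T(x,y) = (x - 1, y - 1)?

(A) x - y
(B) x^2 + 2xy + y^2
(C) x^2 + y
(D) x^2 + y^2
A

An expression E(x,y) is invariant under T if E(T(x,y)) = E(x,y). Here T(x,y) = (x - 1, y - 1).
Substitute the transformed coordinates into each option and compare with the original:
(A) x - y  ->  (x - 1) - (y - 1) = x - y   [equals x - y: invariant]
(B) x^2 + 2xy + y^2  ->  (x - 1)^2 + 2(x - 1)(y - 1) + (y - 1)^2 = x^2 + 2xy - 4x + y^2 - 4y + 4   [differs from x^2 + 2xy + y^2: not invariant]
(C) x^2 + y  ->  (x - 1)^2 + (y - 1) = x^2 - 2x + y   [differs from x^2 + y: not invariant]
(D) x^2 + y^2  ->  (x - 1)^2 + (y - 1)^2 = x^2 - 2x + y^2 - 2y + 2   [differs from x^2 + y^2: not invariant]

Only option (A), x - y, is unchanged by the transformation.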